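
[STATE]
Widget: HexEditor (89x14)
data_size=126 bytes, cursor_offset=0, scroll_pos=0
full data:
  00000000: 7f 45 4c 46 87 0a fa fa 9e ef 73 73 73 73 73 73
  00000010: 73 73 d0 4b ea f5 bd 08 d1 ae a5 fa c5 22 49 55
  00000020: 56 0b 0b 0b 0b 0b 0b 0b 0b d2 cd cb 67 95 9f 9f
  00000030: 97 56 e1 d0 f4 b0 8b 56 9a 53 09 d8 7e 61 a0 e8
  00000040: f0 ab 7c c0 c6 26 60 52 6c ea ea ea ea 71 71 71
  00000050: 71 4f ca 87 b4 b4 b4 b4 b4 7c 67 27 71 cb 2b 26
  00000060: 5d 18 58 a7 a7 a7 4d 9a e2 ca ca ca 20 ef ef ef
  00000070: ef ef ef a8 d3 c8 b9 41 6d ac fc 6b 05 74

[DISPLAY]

00000000  7F 45 4c 46 87 0a fa fa  9e ef 73 73 73 73 73 73  |.ELF......ssssss|           
00000010  73 73 d0 4b ea f5 bd 08  d1 ae a5 fa c5 22 49 55  |ss.K........."IU|           
00000020  56 0b 0b 0b 0b 0b 0b 0b  0b d2 cd cb 67 95 9f 9f  |V...........g...|           
00000030  97 56 e1 d0 f4 b0 8b 56  9a 53 09 d8 7e 61 a0 e8  |.V.....V.S..~a..|           
00000040  f0 ab 7c c0 c6 26 60 52  6c ea ea ea ea 71 71 71  |..|..&`Rl....qqq|           
00000050  71 4f ca 87 b4 b4 b4 b4  b4 7c 67 27 71 cb 2b 26  |qO.......|g'q.+&|           
00000060  5d 18 58 a7 a7 a7 4d 9a  e2 ca ca ca 20 ef ef ef  |].X...M..... ...|           
00000070  ef ef ef a8 d3 c8 b9 41  6d ac fc 6b 05 74        |.......Am..k.t  |           
                                                                                         
                                                                                         
                                                                                         
                                                                                         
                                                                                         
                                                                                         


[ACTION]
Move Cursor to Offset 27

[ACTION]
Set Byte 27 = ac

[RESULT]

00000000  7f 45 4c 46 87 0a fa fa  9e ef 73 73 73 73 73 73  |.ELF......ssssss|           
00000010  73 73 d0 4b ea f5 bd 08  d1 ae a5 AC c5 22 49 55  |ss.K........."IU|           
00000020  56 0b 0b 0b 0b 0b 0b 0b  0b d2 cd cb 67 95 9f 9f  |V...........g...|           
00000030  97 56 e1 d0 f4 b0 8b 56  9a 53 09 d8 7e 61 a0 e8  |.V.....V.S..~a..|           
00000040  f0 ab 7c c0 c6 26 60 52  6c ea ea ea ea 71 71 71  |..|..&`Rl....qqq|           
00000050  71 4f ca 87 b4 b4 b4 b4  b4 7c 67 27 71 cb 2b 26  |qO.......|g'q.+&|           
00000060  5d 18 58 a7 a7 a7 4d 9a  e2 ca ca ca 20 ef ef ef  |].X...M..... ...|           
00000070  ef ef ef a8 d3 c8 b9 41  6d ac fc 6b 05 74        |.......Am..k.t  |           
                                                                                         
                                                                                         
                                                                                         
                                                                                         
                                                                                         
                                                                                         


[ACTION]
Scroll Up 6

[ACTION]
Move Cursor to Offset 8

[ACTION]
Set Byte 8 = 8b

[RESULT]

00000000  7f 45 4c 46 87 0a fa fa  8B ef 73 73 73 73 73 73  |.ELF......ssssss|           
00000010  73 73 d0 4b ea f5 bd 08  d1 ae a5 ac c5 22 49 55  |ss.K........."IU|           
00000020  56 0b 0b 0b 0b 0b 0b 0b  0b d2 cd cb 67 95 9f 9f  |V...........g...|           
00000030  97 56 e1 d0 f4 b0 8b 56  9a 53 09 d8 7e 61 a0 e8  |.V.....V.S..~a..|           
00000040  f0 ab 7c c0 c6 26 60 52  6c ea ea ea ea 71 71 71  |..|..&`Rl....qqq|           
00000050  71 4f ca 87 b4 b4 b4 b4  b4 7c 67 27 71 cb 2b 26  |qO.......|g'q.+&|           
00000060  5d 18 58 a7 a7 a7 4d 9a  e2 ca ca ca 20 ef ef ef  |].X...M..... ...|           
00000070  ef ef ef a8 d3 c8 b9 41  6d ac fc 6b 05 74        |.......Am..k.t  |           
                                                                                         
                                                                                         
                                                                                         
                                                                                         
                                                                                         
                                                                                         


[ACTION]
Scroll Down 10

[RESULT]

00000070  ef ef ef a8 d3 c8 b9 41  6d ac fc 6b 05 74        |.......Am..k.t  |           
                                                                                         
                                                                                         
                                                                                         
                                                                                         
                                                                                         
                                                                                         
                                                                                         
                                                                                         
                                                                                         
                                                                                         
                                                                                         
                                                                                         
                                                                                         


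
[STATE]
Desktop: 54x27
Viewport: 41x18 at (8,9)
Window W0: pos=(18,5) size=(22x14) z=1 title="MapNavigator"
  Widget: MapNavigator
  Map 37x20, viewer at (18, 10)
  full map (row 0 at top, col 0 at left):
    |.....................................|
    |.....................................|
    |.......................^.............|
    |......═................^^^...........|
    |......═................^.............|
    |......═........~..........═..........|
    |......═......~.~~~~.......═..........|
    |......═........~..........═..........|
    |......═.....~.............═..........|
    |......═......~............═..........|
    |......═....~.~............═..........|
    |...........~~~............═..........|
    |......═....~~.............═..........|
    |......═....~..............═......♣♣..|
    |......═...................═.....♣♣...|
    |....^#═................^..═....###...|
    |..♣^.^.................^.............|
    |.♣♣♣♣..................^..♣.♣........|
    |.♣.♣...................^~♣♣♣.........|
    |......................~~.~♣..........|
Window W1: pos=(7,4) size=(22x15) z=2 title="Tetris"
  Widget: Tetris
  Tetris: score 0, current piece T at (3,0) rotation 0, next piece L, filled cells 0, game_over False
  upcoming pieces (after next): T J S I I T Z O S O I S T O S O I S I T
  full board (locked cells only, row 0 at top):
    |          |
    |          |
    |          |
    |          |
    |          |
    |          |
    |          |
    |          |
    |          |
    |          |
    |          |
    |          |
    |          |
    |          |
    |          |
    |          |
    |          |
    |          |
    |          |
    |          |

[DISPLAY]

          │▒▒▒      ┃~.......═.┃         
          │         ┃........═.┃         
          │         ┃........═.┃         
          │         ┃........═.┃         
          │Score:   ┃@.......═.┃         
          │0        ┃........═.┃         
          │         ┃........═.┃         
          │         ┃........═.┃         
          │         ┃........═.┃         
━━━━━━━━━━━━━━━━━━━━┛━━━━━━━━━━┛         
                                         
                                         
                                         
                                         
                                         
                                         
                                         
                                         


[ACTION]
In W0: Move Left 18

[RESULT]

          │▒▒▒      ┃......═...┃         
          │         ┃......═...┃         
          │         ┃......═...┃         
          │         ┃......═...┃         
          │Score:   ┃@.....═...┃         
          │0        ┃..........┃         
          │         ┃......═...┃         
          │         ┃......═...┃         
          │         ┃......═...┃         
━━━━━━━━━━━━━━━━━━━━┛━━━━━━━━━━┛         
                                         
                                         
                                         
                                         
                                         
                                         
                                         
                                         


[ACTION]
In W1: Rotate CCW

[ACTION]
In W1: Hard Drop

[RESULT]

          │▒▒▒      ┃......═...┃         
          │         ┃......═...┃         
          │         ┃......═...┃         
          │         ┃......═...┃         
          │Score:   ┃@.....═...┃         
          │0        ┃..........┃         
    ▒     │         ┃......═...┃         
   ▒▒     │         ┃......═...┃         
    ▒     │         ┃......═...┃         
━━━━━━━━━━━━━━━━━━━━┛━━━━━━━━━━┛         
                                         
                                         
                                         
                                         
                                         
                                         
                                         
                                         


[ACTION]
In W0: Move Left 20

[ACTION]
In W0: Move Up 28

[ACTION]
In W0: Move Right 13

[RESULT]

          │▒▒▒      ┃          ┃         
          │         ┃          ┃         
          │         ┃          ┃         
          │         ┃          ┃         
          │Score:   ┃@.........┃         
          │0        ┃..........┃         
    ▒     │         ┃..........┃         
   ▒▒     │         ┃..........┃         
    ▒     │         ┃..........┃         
━━━━━━━━━━━━━━━━━━━━┛━━━━━━━━━━┛         
                                         
                                         
                                         
                                         
                                         
                                         
                                         
                                         


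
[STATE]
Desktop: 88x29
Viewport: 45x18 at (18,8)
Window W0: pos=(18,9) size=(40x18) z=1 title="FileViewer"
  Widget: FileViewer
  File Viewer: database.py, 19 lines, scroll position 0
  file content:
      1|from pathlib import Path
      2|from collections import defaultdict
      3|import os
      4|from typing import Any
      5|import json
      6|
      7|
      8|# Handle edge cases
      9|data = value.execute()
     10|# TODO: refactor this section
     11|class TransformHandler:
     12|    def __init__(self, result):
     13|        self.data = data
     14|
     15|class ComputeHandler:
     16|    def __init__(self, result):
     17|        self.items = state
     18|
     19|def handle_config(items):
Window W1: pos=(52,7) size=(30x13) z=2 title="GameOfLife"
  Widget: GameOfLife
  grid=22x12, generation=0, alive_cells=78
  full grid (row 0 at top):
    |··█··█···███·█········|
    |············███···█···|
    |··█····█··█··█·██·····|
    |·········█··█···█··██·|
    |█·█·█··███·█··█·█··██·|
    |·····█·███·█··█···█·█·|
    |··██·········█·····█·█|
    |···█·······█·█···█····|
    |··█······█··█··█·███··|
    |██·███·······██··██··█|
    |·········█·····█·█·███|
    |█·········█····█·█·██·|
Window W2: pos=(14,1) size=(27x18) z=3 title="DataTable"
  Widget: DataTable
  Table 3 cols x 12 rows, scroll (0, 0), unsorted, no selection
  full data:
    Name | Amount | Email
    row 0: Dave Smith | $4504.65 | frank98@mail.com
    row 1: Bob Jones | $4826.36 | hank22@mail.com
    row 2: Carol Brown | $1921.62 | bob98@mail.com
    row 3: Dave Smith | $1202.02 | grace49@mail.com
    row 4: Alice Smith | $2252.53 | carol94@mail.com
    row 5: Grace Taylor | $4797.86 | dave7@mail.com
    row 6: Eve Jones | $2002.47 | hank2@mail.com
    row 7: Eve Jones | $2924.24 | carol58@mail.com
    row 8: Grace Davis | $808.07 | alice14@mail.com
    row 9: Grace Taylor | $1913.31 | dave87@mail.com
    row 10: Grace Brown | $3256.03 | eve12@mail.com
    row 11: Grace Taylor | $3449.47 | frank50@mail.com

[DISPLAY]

ol Brown │$1921.62│bob┃           ┃ GameOfLif
e Smith  │$1202.02│gra┃━━━━━━━━━━━┠──────────
ce Smith │$2252.53│car┃           ┃Gen: 0    
ce Taylor│$4797.86│dav┃───────────┃··█····█··
 Jones   │$2002.47│han┃th         ┃·········█
 Jones   │$2924.24│car┃t defaultdi┃█·█·█··███
ce Davis │$808.07 │ali┃           ┃·····█·███
ce Taylor│$1913.31│dav┃           ┃··██······
ce Brown │$3256.03│eve┃           ┃···█······
ce Taylor│$3449.47│fra┃           ┃··█······█
━━━━━━━━━━━━━━━━━━━━━━┛           ┃██·███····
┃# Handle edge cases              ┗━━━━━━━━━━
┃data = value.execute()               ░┃     
┃# TODO: refactor this section        ░┃     
┃class TransformHandler:              ░┃     
┃    def __init__(self, result):      ░┃     
┃        self.data = data             ░┃     
┃                                     ▼┃     


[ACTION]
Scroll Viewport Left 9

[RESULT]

     ┃Carol Brown │$1921.62│bob┃           ┃ 
     ┃Dave Smith  │$1202.02│gra┃━━━━━━━━━━━┠─
     ┃Alice Smith │$2252.53│car┃           ┃G
     ┃Grace Taylor│$4797.86│dav┃───────────┃·
     ┃Eve Jones   │$2002.47│han┃th         ┃·
     ┃Eve Jones   │$2924.24│car┃t defaultdi┃█
     ┃Grace Davis │$808.07 │ali┃           ┃·
     ┃Grace Taylor│$1913.31│dav┃           ┃·
     ┃Grace Brown │$3256.03│eve┃           ┃·
     ┃Grace Taylor│$3449.47│fra┃           ┃·
     ┗━━━━━━━━━━━━━━━━━━━━━━━━━┛           ┃█
         ┃# Handle edge cases              ┗━
         ┃data = value.execute()             
         ┃# TODO: refactor this section      
         ┃class TransformHandler:            
         ┃    def __init__(self, result):    
         ┃        self.data = data           
         ┃                                   


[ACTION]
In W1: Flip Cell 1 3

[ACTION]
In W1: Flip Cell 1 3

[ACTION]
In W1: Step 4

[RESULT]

     ┃Carol Brown │$1921.62│bob┃           ┃ 
     ┃Dave Smith  │$1202.02│gra┃━━━━━━━━━━━┠─
     ┃Alice Smith │$2252.53│car┃           ┃G
     ┃Grace Taylor│$4797.86│dav┃───────────┃·
     ┃Eve Jones   │$2002.47│han┃th         ┃·
     ┃Eve Jones   │$2924.24│car┃t defaultdi┃█
     ┃Grace Davis │$808.07 │ali┃           ┃·
     ┃Grace Taylor│$1913.31│dav┃           ┃·
     ┃Grace Brown │$3256.03│eve┃           ┃█
     ┃Grace Taylor│$3449.47│fra┃           ┃·
     ┗━━━━━━━━━━━━━━━━━━━━━━━━━┛           ┃·
         ┃# Handle edge cases              ┗━
         ┃data = value.execute()             
         ┃# TODO: refactor this section      
         ┃class TransformHandler:            
         ┃    def __init__(self, result):    
         ┃        self.data = data           
         ┃                                   


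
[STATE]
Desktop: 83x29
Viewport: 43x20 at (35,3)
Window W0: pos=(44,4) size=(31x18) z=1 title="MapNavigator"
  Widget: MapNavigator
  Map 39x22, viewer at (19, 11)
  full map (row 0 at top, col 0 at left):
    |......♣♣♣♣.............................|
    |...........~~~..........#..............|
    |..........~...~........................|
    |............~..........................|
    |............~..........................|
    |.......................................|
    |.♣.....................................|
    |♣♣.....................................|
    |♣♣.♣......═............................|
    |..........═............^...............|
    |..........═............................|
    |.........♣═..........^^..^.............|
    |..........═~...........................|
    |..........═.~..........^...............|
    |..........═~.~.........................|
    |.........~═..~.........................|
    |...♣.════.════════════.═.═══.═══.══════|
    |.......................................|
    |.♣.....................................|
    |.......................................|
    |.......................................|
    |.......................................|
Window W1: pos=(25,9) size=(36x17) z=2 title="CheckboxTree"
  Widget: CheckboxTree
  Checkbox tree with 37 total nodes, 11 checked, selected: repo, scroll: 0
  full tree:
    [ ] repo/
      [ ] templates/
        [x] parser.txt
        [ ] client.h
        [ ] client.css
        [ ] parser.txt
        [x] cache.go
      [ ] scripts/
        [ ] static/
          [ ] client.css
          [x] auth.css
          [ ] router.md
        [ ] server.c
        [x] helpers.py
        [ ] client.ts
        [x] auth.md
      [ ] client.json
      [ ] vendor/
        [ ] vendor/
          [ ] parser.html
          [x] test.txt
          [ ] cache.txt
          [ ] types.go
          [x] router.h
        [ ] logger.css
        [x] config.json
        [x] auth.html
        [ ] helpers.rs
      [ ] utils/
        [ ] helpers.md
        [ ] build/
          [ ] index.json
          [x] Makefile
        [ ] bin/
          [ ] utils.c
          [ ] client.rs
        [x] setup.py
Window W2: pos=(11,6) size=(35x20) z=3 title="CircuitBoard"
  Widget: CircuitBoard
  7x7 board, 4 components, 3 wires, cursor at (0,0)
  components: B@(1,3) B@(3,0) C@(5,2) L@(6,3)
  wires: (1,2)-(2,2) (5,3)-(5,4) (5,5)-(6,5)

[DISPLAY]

                                           
         ┏━━━━━━━━━━━━━━━━━━━━━━━━━━━━━┓   
         ┃ MapNavigator                ┃   
━━━━━━━━━━┓────────────────────────────┨   
          ┃......~.....................┃   
──────────┨............................┃   
          ┃━━━━━━━━━━━━━━┓.............┃   
          ┃              ┃.............┃   
          ┃──────────────┨.............┃   
          ┃              ┃..^..........┃   
          ┃              ┃.............┃   
          ┃              ┃^^..^........┃   
          ┃              ┃.............┃   
          ┃              ┃..^..........┃   
          ┃              ┃.............┃   
          ┃              ┃.............┃   
          ┃              ┃═.═.═══.═══.═┃   
 ·        ┃              ┃.............┃   
 │        ┃s             ┃━━━━━━━━━━━━━┛   
 ·        ┃              ┃                 


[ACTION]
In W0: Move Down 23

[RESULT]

                                           
         ┏━━━━━━━━━━━━━━━━━━━━━━━━━━━━━┓   
         ┃ MapNavigator                ┃   
━━━━━━━━━━┓────────────────────────────┨   
          ┃....═~.~....................┃   
──────────┨...~═..~....................┃   
          ┃━━━━━━━━━━━━━━┓═.═.═══.═══.═┃   
          ┃              ┃.............┃   
          ┃──────────────┨.............┃   
          ┃              ┃.............┃   
          ┃              ┃.............┃   
          ┃              ┃.............┃   
          ┃              ┃             ┃   
          ┃              ┃             ┃   
          ┃              ┃             ┃   
          ┃              ┃             ┃   
          ┃              ┃             ┃   
 ·        ┃              ┃             ┃   
 │        ┃s             ┃━━━━━━━━━━━━━┛   
 ·        ┃              ┃                 


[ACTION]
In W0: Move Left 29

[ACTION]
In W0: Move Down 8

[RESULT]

                                           
         ┏━━━━━━━━━━━━━━━━━━━━━━━━━━━━━┓   
         ┃ MapNavigator                ┃   
━━━━━━━━━━┓────────────────────────────┨   
          ┃             ..........═~.~.┃   
──────────┨             .........~═..~.┃   
          ┃━━━━━━━━━━━━━━┓.♣.════.═════┃   
          ┃              ┃.............┃   
          ┃──────────────┨.............┃   
          ┃              ┃.............┃   
          ┃              ┃.............┃   
          ┃              ┃.............┃   
          ┃              ┃             ┃   
          ┃              ┃             ┃   
          ┃              ┃             ┃   
          ┃              ┃             ┃   
          ┃              ┃             ┃   
 ·        ┃              ┃             ┃   
 │        ┃s             ┃━━━━━━━━━━━━━┛   
 ·        ┃              ┃                 


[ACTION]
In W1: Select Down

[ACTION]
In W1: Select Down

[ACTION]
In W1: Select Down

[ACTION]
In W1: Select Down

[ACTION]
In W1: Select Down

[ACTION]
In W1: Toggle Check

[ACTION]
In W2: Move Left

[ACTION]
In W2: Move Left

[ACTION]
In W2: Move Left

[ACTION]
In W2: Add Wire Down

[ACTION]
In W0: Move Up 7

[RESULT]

                                           
         ┏━━━━━━━━━━━━━━━━━━━━━━━━━━━━━┓   
         ┃ MapNavigator                ┃   
━━━━━━━━━━┓────────────────────────────┨   
          ┃             ♣♣.............┃   
──────────┨             ♣♣.♣......═....┃   
          ┃━━━━━━━━━━━━━━┓........═....┃   
          ┃              ┃........═....┃   
          ┃──────────────┨.......♣═....┃   
          ┃              ┃........═~...┃   
          ┃              ┃........═.~..┃   
          ┃              ┃........═~.~.┃   
          ┃              ┃.......~═..~.┃   
          ┃              ┃.♣.════.═════┃   
          ┃              ┃.............┃   
          ┃              ┃.............┃   
          ┃              ┃.............┃   
 ·        ┃              ┃.............┃   
 │        ┃s             ┃━━━━━━━━━━━━━┛   
 ·        ┃              ┃                 


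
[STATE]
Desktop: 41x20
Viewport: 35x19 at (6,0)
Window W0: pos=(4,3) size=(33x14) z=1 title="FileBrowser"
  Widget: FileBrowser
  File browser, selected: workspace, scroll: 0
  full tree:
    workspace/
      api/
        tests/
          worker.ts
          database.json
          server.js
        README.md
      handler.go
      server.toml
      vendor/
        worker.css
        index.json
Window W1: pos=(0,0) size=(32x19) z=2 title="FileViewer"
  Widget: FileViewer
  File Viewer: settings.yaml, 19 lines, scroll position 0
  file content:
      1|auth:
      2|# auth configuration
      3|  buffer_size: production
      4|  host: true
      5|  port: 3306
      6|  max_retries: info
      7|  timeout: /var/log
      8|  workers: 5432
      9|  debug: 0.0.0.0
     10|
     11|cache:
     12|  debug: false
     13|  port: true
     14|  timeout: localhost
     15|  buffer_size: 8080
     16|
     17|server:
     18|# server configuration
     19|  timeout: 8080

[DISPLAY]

━━━━━━━━━━━━━━━━━━━━━━━━━┓         
Viewer                   ┃         
─────────────────────────┨         
                        ▲┃━━━━┓    
h configuration         █┃    ┃    
fer_size: production    ░┃────┨    
t: true                 ░┃    ┃    
t: 3306                 ░┃    ┃    
_retries: info          ░┃    ┃    
eout: /var/log          ░┃    ┃    
kers: 5432              ░┃    ┃    
ug: 0.0.0.0             ░┃    ┃    
                        ░┃    ┃    
:                       ░┃    ┃    
ug: false               ░┃    ┃    
t: true                 ░┃    ┃    
eout: localhost         ░┃━━━━┛    
fer_size: 8080          ▼┃         
━━━━━━━━━━━━━━━━━━━━━━━━━┛         


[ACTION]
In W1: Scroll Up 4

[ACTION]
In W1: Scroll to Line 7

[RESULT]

━━━━━━━━━━━━━━━━━━━━━━━━━┓         
Viewer                   ┃         
─────────────────────────┨         
t: 3306                 ▲┃━━━━┓    
_retries: info          ░┃    ┃    
eout: /var/log          ░┃────┨    
kers: 5432              ░┃    ┃    
ug: 0.0.0.0             ░┃    ┃    
                        ░┃    ┃    
:                       ░┃    ┃    
ug: false               ░┃    ┃    
t: true                 ░┃    ┃    
eout: localhost         ░┃    ┃    
fer_size: 8080          ░┃    ┃    
                        ░┃    ┃    
r:                      ░┃    ┃    
ver configuration       █┃━━━━┛    
eout: 8080              ▼┃         
━━━━━━━━━━━━━━━━━━━━━━━━━┛         


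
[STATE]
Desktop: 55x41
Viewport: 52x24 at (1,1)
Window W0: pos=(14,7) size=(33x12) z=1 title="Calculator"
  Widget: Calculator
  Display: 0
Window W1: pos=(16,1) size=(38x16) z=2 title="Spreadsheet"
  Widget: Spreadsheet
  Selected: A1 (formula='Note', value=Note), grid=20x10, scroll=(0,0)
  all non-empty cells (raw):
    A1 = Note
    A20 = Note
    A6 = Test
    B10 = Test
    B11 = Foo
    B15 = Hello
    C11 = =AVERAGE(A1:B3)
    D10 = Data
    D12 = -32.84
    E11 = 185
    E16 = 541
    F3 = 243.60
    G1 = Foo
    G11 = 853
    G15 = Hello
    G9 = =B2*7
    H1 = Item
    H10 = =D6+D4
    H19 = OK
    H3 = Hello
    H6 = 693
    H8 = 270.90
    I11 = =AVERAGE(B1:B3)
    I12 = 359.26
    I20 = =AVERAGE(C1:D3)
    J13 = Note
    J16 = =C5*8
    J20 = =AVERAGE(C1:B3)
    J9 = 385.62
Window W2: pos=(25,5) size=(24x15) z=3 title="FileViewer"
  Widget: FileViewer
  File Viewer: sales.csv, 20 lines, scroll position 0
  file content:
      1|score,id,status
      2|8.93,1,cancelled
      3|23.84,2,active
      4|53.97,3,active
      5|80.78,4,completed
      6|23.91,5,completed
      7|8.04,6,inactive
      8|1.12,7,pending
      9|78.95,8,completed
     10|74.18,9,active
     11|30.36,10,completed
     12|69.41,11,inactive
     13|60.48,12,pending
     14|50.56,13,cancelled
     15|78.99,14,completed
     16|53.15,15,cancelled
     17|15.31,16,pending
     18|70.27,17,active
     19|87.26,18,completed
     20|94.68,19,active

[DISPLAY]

               ┏━━━━━━━━━━━━━━━━━━━━━━━━━━━━━━━━━━━━
               ┃ Spreadsheet                        
               ┠────────────────────────────────────
               ┃A1: Note                            
               ┃       A┏━━━━━━━━━━━━━━━━━━━━━━┓    
               ┃--------┃ FileViewer           ┃----
             ┏━┃  1 [Not┠──────────────────────┨   0
             ┃ ┃  2     ┃score,id,status      ▲┃   0
             ┠─┃  3     ┃8.93,1,cancelled     █┃   0
             ┃ ┃  4     ┃23.84,2,active       ░┃   0
             ┃┌┃  5     ┃53.97,3,active       ░┃   0
             ┃│┃  6 Test┃80.78,4,completed    ░┃   0
             ┃├┃  7     ┃23.91,5,completed    ░┃   0
             ┃│┃  8     ┃8.04,6,inactive      ░┃   0
             ┃├┃  9     ┃1.12,7,pending       ░┃   0
             ┃│┗━━━━━━━━┃78.95,8,completed    ░┃━━━━
             ┃└───┴───┴─┃74.18,9,active       ░┃    
             ┗━━━━━━━━━━┃30.36,10,completed   ▼┃    
                        ┗━━━━━━━━━━━━━━━━━━━━━━┛    
                                                    
                                                    
                                                    
                                                    
                                                    


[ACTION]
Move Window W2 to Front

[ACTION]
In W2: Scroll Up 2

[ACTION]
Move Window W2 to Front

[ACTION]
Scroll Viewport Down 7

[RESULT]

             ┃ ┃  2     ┃score,id,status      ▲┃   0
             ┠─┃  3     ┃8.93,1,cancelled     █┃   0
             ┃ ┃  4     ┃23.84,2,active       ░┃   0
             ┃┌┃  5     ┃53.97,3,active       ░┃   0
             ┃│┃  6 Test┃80.78,4,completed    ░┃   0
             ┃├┃  7     ┃23.91,5,completed    ░┃   0
             ┃│┃  8     ┃8.04,6,inactive      ░┃   0
             ┃├┃  9     ┃1.12,7,pending       ░┃   0
             ┃│┗━━━━━━━━┃78.95,8,completed    ░┃━━━━
             ┃└───┴───┴─┃74.18,9,active       ░┃    
             ┗━━━━━━━━━━┃30.36,10,completed   ▼┃    
                        ┗━━━━━━━━━━━━━━━━━━━━━━┛    
                                                    
                                                    
                                                    
                                                    
                                                    
                                                    
                                                    
                                                    
                                                    
                                                    
                                                    
                                                    


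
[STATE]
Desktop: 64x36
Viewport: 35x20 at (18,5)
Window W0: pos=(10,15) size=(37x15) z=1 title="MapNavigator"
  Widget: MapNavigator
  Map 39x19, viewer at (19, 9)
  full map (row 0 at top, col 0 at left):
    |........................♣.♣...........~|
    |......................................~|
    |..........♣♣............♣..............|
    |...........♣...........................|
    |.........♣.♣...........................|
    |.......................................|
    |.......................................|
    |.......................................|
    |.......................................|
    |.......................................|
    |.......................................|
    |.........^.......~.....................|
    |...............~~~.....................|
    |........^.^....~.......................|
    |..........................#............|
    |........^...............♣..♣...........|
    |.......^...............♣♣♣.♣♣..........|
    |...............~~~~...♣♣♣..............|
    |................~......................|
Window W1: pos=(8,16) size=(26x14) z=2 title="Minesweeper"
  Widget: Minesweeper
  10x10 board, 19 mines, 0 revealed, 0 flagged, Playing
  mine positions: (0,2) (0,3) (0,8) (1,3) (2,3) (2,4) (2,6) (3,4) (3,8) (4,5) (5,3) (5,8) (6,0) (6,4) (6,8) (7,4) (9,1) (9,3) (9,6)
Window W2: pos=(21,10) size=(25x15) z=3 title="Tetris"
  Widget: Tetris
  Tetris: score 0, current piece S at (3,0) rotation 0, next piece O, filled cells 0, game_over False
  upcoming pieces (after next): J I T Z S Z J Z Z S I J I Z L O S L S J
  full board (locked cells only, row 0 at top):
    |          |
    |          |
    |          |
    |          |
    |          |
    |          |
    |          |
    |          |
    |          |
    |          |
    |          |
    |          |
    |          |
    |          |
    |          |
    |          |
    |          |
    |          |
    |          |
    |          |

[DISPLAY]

                                   
                                   
                                   
                                   
                                   
   ┏━━━━━━━━━━━━━━━━━━━━━━━┓       
   ┃ Tetris                ┃       
   ┠───────────────────────┨       
   ┃          │Next:       ┃       
   ┃          │▓▓          ┃       
━━━┃          │▓▓          ┃┓      
━━━┃          │            ┃┃      
per┃          │            ┃┨      
───┃          │            ┃┃      
■  ┃          │Score:      ┃┃      
■  ┃          │0           ┃┃      
■  ┃          │            ┃┃      
■  ┃          │            ┃┃      
■  ┃          │            ┃┃      
■  ┗━━━━━━━━━━━━━━━━━━━━━━━┛┃      


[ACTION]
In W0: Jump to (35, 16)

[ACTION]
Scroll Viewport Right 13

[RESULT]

                                   
                                   
                                   
                                   
                                   
━━━━━━━━━━━━━━━━┓                  
                ┃                  
────────────────┨                  
   │Next:       ┃                  
   │▓▓          ┃                  
   │▓▓          ┃┓                 
   │            ┃┃                 
   │            ┃┨                 
   │            ┃┃                 
   │Score:      ┃┃                 
   │0           ┃┃                 
   │            ┃┃                 
   │            ┃┃                 
   │            ┃┃                 
━━━━━━━━━━━━━━━━┛┃                 


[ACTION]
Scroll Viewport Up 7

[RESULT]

                                   
                                   
                                   
                                   
                                   
                                   
                                   
                                   
                                   
                                   
━━━━━━━━━━━━━━━━┓                  
                ┃                  
────────────────┨                  
   │Next:       ┃                  
   │▓▓          ┃                  
   │▓▓          ┃┓                 
   │            ┃┃                 
   │            ┃┨                 
   │            ┃┃                 
   │Score:      ┃┃                 


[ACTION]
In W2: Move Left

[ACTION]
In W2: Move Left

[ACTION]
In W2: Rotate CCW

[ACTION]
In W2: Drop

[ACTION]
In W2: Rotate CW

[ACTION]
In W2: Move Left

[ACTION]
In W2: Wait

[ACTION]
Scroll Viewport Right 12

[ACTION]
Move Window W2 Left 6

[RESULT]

                                   
                                   
                                   
                                   
                                   
                                   
                                   
                                   
                                   
                                   
━━━━━━━━━━┓                        
          ┃                        
──────────┨                        
xt:       ┃                        
          ┃                        
          ┃━━━━━━┓                 
          ┃      ┃                 
          ┃──────┨                 
          ┃      ┃                 
ore:      ┃      ┃                 


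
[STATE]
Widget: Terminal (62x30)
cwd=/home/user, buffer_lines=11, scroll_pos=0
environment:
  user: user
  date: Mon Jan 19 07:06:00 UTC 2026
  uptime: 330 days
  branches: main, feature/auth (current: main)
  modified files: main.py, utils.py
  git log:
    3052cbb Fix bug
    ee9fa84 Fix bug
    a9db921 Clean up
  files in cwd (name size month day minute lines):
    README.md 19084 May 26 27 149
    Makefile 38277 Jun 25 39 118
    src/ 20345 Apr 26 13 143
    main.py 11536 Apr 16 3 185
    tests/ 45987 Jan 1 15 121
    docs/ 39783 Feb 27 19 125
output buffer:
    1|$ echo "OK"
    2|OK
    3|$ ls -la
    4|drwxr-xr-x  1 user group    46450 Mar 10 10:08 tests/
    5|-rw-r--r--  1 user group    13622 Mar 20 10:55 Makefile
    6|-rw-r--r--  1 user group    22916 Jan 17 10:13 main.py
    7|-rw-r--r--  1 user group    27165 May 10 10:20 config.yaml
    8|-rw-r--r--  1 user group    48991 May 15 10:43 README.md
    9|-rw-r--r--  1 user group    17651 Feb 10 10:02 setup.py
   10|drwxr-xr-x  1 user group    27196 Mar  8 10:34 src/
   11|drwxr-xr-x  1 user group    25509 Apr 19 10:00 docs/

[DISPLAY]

$ echo "OK"                                                   
OK                                                            
$ ls -la                                                      
drwxr-xr-x  1 user group    46450 Mar 10 10:08 tests/         
-rw-r--r--  1 user group    13622 Mar 20 10:55 Makefile       
-rw-r--r--  1 user group    22916 Jan 17 10:13 main.py        
-rw-r--r--  1 user group    27165 May 10 10:20 config.yaml    
-rw-r--r--  1 user group    48991 May 15 10:43 README.md      
-rw-r--r--  1 user group    17651 Feb 10 10:02 setup.py       
drwxr-xr-x  1 user group    27196 Mar  8 10:34 src/           
drwxr-xr-x  1 user group    25509 Apr 19 10:00 docs/          
$ █                                                           
                                                              
                                                              
                                                              
                                                              
                                                              
                                                              
                                                              
                                                              
                                                              
                                                              
                                                              
                                                              
                                                              
                                                              
                                                              
                                                              
                                                              
                                                              


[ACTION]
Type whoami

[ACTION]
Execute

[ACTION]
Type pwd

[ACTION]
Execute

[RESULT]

$ echo "OK"                                                   
OK                                                            
$ ls -la                                                      
drwxr-xr-x  1 user group    46450 Mar 10 10:08 tests/         
-rw-r--r--  1 user group    13622 Mar 20 10:55 Makefile       
-rw-r--r--  1 user group    22916 Jan 17 10:13 main.py        
-rw-r--r--  1 user group    27165 May 10 10:20 config.yaml    
-rw-r--r--  1 user group    48991 May 15 10:43 README.md      
-rw-r--r--  1 user group    17651 Feb 10 10:02 setup.py       
drwxr-xr-x  1 user group    27196 Mar  8 10:34 src/           
drwxr-xr-x  1 user group    25509 Apr 19 10:00 docs/          
$ whoami                                                      
user                                                          
$ pwd                                                         
/home/user                                                    
$ █                                                           
                                                              
                                                              
                                                              
                                                              
                                                              
                                                              
                                                              
                                                              
                                                              
                                                              
                                                              
                                                              
                                                              
                                                              


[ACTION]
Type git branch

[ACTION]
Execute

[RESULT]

$ echo "OK"                                                   
OK                                                            
$ ls -la                                                      
drwxr-xr-x  1 user group    46450 Mar 10 10:08 tests/         
-rw-r--r--  1 user group    13622 Mar 20 10:55 Makefile       
-rw-r--r--  1 user group    22916 Jan 17 10:13 main.py        
-rw-r--r--  1 user group    27165 May 10 10:20 config.yaml    
-rw-r--r--  1 user group    48991 May 15 10:43 README.md      
-rw-r--r--  1 user group    17651 Feb 10 10:02 setup.py       
drwxr-xr-x  1 user group    27196 Mar  8 10:34 src/           
drwxr-xr-x  1 user group    25509 Apr 19 10:00 docs/          
$ whoami                                                      
user                                                          
$ pwd                                                         
/home/user                                                    
$ git branch                                                  
* main                                                        
  feature/auth                                                
$ █                                                           
                                                              
                                                              
                                                              
                                                              
                                                              
                                                              
                                                              
                                                              
                                                              
                                                              
                                                              
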